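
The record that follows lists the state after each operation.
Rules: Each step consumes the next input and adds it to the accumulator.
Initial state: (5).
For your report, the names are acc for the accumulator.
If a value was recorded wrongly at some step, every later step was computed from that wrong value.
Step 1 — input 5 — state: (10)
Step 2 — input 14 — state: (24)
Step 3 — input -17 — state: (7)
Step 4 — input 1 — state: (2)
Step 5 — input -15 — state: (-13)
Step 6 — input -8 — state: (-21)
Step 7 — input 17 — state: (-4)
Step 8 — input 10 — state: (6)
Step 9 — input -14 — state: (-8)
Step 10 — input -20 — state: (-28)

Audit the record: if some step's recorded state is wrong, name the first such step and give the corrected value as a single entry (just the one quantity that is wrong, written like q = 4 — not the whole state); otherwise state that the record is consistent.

Recomputing the run from the initial state:
step 1: acc = 10
step 2: acc = 24
step 3: acc = 7
step 4: acc = 8
step 5: acc = -7
step 6: acc = -15
step 7: acc = 2
step 8: acc = 12
step 9: acc = -2
step 10: acc = -22
The first disagreement with the record is at step 4, where the value should be acc = 8.

step 4, acc = 8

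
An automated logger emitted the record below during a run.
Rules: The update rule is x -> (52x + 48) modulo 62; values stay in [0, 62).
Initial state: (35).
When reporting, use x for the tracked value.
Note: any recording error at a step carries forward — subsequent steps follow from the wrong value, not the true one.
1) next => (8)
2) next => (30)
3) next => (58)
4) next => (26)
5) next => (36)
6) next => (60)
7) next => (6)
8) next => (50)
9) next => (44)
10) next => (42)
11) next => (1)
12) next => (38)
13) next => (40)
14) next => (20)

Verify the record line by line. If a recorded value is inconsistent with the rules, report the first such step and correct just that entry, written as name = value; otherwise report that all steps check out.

1. x = (52*35 + 48) mod 62 = 8 (agrees with the record)
2. x = (52*8 + 48) mod 62 = 30 (agrees with the record)
3. x = (52*30 + 48) mod 62 = 58 (consistent with the record)
4. x = (52*58 + 48) mod 62 = 26 (agrees with the record)
5. x = (52*26 + 48) mod 62 = 36 (confirmed correct)
6. x = (52*36 + 48) mod 62 = 60 (no discrepancy)
7. x = (52*60 + 48) mod 62 = 6 (same as recorded)
8. x = (52*6 + 48) mod 62 = 50 (checks out)
9. x = (52*50 + 48) mod 62 = 44 (confirmed correct)
10. x = (52*44 + 48) mod 62 = 42 (checks out)
11. x = (52*42 + 48) mod 62 = 0 (the record has a different value)
First incorrect step: 11; the correct value is x = 0.

step 11, x = 0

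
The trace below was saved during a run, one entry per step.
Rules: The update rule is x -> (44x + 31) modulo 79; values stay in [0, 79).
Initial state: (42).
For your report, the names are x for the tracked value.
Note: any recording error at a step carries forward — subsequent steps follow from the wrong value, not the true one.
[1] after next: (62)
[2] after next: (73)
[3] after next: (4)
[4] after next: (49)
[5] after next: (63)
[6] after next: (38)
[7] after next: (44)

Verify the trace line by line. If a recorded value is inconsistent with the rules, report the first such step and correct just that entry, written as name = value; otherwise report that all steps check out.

step 5, x = 54

1. x = (44*42 + 31) mod 79 = 62 (confirmed correct)
2. x = (44*62 + 31) mod 79 = 73 (consistent with the trace)
3. x = (44*73 + 31) mod 79 = 4 (consistent with the trace)
4. x = (44*4 + 31) mod 79 = 49 (confirmed correct)
5. x = (44*49 + 31) mod 79 = 54 (this is not what the trace shows)
The earliest wrong entry is at step 5: it should read x = 54.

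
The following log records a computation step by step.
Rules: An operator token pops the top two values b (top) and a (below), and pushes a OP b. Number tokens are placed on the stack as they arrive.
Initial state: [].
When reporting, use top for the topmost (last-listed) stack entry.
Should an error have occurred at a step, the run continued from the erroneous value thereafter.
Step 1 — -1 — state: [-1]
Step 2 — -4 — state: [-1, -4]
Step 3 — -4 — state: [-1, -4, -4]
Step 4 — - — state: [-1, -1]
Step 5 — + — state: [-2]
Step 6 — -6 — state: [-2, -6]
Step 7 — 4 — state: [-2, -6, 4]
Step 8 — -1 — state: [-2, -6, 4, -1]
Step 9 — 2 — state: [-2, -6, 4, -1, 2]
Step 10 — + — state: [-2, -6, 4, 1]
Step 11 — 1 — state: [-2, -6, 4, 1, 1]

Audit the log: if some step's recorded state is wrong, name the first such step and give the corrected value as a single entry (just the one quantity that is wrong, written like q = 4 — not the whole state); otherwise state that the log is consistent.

step 4, top = 0

Step 1: push -1: top = -1 — no discrepancy.
Step 2: push -4: top = -4 — checks out.
Step 3: push -4: top = -4 — exactly as logged.
Step 4: -4 - -4 = 0 — the recorded entry deviates here.
Step 4 is the first one off; corrected, top = 0.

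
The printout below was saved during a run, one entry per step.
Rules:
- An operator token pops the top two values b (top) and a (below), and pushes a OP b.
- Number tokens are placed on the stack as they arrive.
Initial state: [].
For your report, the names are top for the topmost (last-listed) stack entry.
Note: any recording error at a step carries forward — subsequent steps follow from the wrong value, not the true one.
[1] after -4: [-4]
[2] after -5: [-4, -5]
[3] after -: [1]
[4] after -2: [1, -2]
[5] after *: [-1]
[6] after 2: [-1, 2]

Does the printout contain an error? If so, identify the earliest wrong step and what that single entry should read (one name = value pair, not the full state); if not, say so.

step 5, top = -2

Recomputing the run from the initial state:
step 1: [-4]
step 2: [-4, -5]
step 3: [1]
step 4: [1, -2]
step 5: [-2]
step 6: [-2, 2]
The first disagreement with the printout is at step 5, where the value should be top = -2.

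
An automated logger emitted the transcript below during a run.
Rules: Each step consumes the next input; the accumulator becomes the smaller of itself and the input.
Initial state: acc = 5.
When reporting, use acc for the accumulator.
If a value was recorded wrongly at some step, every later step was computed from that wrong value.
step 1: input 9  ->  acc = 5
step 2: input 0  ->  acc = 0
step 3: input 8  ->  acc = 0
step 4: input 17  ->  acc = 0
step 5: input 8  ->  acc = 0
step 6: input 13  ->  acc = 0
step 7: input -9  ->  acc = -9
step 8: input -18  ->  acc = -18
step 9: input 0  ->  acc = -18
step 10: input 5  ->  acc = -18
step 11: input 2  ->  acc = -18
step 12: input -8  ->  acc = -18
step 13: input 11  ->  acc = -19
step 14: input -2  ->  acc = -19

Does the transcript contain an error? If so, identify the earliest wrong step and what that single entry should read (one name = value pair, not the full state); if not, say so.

Recomputing the run from the initial state:
step 1: acc = 5
step 2: acc = 0
step 3: acc = 0
step 4: acc = 0
step 5: acc = 0
step 6: acc = 0
step 7: acc = -9
step 8: acc = -18
step 9: acc = -18
step 10: acc = -18
step 11: acc = -18
step 12: acc = -18
step 13: acc = -18
step 14: acc = -18
The first disagreement with the transcript is at step 13, where the value should be acc = -18.

step 13, acc = -18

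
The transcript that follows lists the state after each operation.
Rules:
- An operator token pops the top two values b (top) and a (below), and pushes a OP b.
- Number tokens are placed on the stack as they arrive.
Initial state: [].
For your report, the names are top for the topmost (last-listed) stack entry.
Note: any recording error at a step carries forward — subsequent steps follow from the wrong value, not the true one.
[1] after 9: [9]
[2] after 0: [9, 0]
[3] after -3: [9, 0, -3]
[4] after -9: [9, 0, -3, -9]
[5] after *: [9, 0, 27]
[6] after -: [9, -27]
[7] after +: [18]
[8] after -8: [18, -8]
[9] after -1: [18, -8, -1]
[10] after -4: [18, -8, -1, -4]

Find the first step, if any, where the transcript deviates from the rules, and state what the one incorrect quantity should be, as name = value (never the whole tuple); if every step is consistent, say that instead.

step 7, top = -18

Recomputing the run from the initial state:
step 1: [9]
step 2: [9, 0]
step 3: [9, 0, -3]
step 4: [9, 0, -3, -9]
step 5: [9, 0, 27]
step 6: [9, -27]
step 7: [-18]
step 8: [-18, -8]
step 9: [-18, -8, -1]
step 10: [-18, -8, -1, -4]
The first disagreement with the transcript is at step 7, where the value should be top = -18.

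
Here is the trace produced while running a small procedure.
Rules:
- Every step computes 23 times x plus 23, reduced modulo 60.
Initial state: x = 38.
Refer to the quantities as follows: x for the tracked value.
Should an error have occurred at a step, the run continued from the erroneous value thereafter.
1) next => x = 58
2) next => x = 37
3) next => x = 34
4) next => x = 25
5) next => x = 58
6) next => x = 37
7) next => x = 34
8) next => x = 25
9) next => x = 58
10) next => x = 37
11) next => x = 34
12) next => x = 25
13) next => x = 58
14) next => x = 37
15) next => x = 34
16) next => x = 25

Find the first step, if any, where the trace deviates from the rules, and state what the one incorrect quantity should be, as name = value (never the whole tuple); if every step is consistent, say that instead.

Recomputing the run from the initial state:
step 1: x = 57
step 2: x = 14
step 3: x = 45
step 4: x = 38
step 5: x = 57
step 6: x = 14
step 7: x = 45
step 8: x = 38
step 9: x = 57
step 10: x = 14
step 11: x = 45
step 12: x = 38
step 13: x = 57
step 14: x = 14
step 15: x = 45
step 16: x = 38
The first disagreement with the trace is at step 1, where the value should be x = 57.

step 1, x = 57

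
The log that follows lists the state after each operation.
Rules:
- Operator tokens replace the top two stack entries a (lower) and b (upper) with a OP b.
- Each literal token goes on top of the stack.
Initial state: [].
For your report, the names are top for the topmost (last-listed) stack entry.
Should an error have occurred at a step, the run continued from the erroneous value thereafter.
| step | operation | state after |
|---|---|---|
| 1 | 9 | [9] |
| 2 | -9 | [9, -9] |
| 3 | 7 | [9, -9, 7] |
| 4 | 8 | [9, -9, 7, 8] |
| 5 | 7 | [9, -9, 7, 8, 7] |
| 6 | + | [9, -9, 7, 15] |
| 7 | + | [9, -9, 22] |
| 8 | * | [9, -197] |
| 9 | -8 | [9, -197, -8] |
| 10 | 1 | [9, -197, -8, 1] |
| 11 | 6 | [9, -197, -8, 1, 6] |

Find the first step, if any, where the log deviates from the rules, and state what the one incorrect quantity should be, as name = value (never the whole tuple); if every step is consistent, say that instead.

step 8, top = -198

1. push 9: top = 9 (verified)
2. push -9: top = -9 (no discrepancy)
3. push 7: top = 7 (checks out)
4. push 8: top = 8 (consistent with the log)
5. push 7: top = 7 (no discrepancy)
6. 8 + 7 = 15 (verified)
7. 7 + 15 = 22 (consistent with the log)
8. -9 * 22 = -198 (the log disagrees here)
First incorrect step: 8; the correct value is top = -198.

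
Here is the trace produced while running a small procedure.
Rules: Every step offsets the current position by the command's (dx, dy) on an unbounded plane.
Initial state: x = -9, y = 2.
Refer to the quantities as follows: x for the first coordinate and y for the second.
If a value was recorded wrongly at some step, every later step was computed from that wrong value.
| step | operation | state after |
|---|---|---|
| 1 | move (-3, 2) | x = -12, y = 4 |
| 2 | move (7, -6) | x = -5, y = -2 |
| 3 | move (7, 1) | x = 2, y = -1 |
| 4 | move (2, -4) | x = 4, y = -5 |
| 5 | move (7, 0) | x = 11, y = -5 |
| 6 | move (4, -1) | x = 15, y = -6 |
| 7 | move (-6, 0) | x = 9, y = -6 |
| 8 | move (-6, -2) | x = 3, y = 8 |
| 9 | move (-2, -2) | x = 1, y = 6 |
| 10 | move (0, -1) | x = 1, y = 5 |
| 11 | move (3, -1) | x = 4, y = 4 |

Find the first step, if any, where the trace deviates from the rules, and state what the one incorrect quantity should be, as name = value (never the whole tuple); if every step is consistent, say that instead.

step 8, y = -8

step 1: x = -9 + (-3) = -12, y = 2 + (2) = 4 -> confirmed correct
step 2: x = -12 + (7) = -5, y = 4 + (-6) = -2 -> exactly as logged
step 3: x = -5 + (7) = 2, y = -2 + (1) = -1 -> no discrepancy
step 4: x = 2 + (2) = 4, y = -1 + (-4) = -5 -> confirmed correct
step 5: x = 4 + (7) = 11, y = -5 + (0) = -5 -> in agreement
step 6: x = 11 + (4) = 15, y = -5 + (-1) = -6 -> verified
step 7: x = 15 + (-6) = 9, y = -6 + (0) = -6 -> consistent with the trace
step 8: x = 9 + (-6) = 3, y = -6 + (-2) = -8 -> first mismatch against the trace
The earliest wrong entry is at step 8: it should read y = -8.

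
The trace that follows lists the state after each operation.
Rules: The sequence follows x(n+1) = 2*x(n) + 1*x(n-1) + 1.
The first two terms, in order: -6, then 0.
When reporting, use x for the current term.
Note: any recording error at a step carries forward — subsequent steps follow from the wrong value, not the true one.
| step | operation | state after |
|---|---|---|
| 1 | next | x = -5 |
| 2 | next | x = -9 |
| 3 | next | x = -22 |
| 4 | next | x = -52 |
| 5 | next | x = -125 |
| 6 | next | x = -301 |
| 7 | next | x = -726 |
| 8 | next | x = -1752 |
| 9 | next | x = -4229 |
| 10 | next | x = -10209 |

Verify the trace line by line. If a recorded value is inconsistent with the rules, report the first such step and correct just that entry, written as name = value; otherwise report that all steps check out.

step 1: x = 2*(0) + (1)*(-6) + (1) = -5 -> exactly as logged
step 2: x = 2*(-5) + (1)*(0) + (1) = -9 -> matches
step 3: x = 2*(-9) + (1)*(-5) + (1) = -22 -> matches
step 4: x = 2*(-22) + (1)*(-9) + (1) = -52 -> verified
step 5: x = 2*(-52) + (1)*(-22) + (1) = -125 -> consistent with the trace
step 6: x = 2*(-125) + (1)*(-52) + (1) = -301 -> confirmed correct
step 7: x = 2*(-301) + (1)*(-125) + (1) = -726 -> verified
step 8: x = 2*(-726) + (1)*(-301) + (1) = -1752 -> agrees with the trace
step 9: x = 2*(-1752) + (1)*(-726) + (1) = -4229 -> no discrepancy
step 10: x = 2*(-4229) + (1)*(-1752) + (1) = -10209 -> verified
Every step is consistent.

no error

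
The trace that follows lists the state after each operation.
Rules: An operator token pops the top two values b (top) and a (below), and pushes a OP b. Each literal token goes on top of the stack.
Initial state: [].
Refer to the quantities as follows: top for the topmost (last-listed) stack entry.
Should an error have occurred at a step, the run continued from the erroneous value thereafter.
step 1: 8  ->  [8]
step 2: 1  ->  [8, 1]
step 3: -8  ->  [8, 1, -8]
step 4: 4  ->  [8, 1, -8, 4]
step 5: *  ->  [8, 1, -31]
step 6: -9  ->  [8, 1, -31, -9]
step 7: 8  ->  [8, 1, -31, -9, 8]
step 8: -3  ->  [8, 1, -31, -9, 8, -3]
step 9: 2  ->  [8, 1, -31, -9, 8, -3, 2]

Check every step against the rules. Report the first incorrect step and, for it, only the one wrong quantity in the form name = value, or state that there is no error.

step 5, top = -32

Recomputing the run from the initial state:
step 1: [8]
step 2: [8, 1]
step 3: [8, 1, -8]
step 4: [8, 1, -8, 4]
step 5: [8, 1, -32]
step 6: [8, 1, -32, -9]
step 7: [8, 1, -32, -9, 8]
step 8: [8, 1, -32, -9, 8, -3]
step 9: [8, 1, -32, -9, 8, -3, 2]
The first disagreement with the trace is at step 5, where the value should be top = -32.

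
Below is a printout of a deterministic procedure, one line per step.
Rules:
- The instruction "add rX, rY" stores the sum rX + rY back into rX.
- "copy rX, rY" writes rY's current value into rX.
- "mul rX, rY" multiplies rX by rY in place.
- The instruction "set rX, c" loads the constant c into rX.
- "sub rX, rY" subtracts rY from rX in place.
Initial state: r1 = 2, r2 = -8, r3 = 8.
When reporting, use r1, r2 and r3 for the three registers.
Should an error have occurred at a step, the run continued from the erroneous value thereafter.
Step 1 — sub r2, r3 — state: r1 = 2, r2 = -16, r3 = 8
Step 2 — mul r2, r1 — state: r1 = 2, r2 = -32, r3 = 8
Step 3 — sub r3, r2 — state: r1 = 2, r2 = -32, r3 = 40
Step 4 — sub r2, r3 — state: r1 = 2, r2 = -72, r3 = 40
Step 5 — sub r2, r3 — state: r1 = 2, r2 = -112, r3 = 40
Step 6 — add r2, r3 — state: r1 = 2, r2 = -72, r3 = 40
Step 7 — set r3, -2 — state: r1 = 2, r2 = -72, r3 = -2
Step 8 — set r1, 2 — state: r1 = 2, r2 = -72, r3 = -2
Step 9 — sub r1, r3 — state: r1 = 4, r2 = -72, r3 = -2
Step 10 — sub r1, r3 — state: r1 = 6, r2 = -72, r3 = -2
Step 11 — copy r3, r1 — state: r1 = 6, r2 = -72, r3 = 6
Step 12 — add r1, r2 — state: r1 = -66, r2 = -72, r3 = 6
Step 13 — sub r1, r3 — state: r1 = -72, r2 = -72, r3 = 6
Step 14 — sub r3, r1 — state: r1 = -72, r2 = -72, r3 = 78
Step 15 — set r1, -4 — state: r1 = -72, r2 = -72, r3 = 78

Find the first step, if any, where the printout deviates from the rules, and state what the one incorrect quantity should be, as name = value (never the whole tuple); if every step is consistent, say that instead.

Step 1: r2 = -8 - 8 = -16 — confirmed correct.
Step 2: r2 = -16 * 2 = -32 — matches.
Step 3: r3 = 8 - -32 = 40 — confirmed correct.
Step 4: r2 = -32 - 40 = -72 — same as recorded.
Step 5: r2 = -72 - 40 = -112 — consistent with the printout.
Step 6: r2 = -112 + 40 = -72 — checks out.
Step 7: r3 = -2 — same as recorded.
Step 8: r1 = 2 — consistent with the printout.
Step 9: r1 = 2 - -2 = 4 — in agreement.
Step 10: r1 = 4 - -2 = 6 — no discrepancy.
Step 11: r3 = 6 — in agreement.
Step 12: r1 = 6 + -72 = -66 — agrees with the printout.
Step 13: r1 = -66 - 6 = -72 — matches.
Step 14: r3 = 6 - -72 = 78 — verified.
Step 15: r1 = -4 — first mismatch against the printout.
Conclusion: step 15 carries the first error; the entry should be r1 = -4.

step 15, r1 = -4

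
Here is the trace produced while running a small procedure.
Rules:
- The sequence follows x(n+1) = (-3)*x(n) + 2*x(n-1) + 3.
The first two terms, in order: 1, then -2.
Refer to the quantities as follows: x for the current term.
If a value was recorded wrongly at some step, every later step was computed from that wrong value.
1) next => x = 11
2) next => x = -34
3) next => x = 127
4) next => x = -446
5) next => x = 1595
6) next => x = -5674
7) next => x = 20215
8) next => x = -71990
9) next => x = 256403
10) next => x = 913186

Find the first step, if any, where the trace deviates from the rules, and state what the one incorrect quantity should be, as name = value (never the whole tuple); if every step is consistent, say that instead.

step 1: x = -3*(-2) + (2)*(1) + (3) = 11 -> verified
step 2: x = -3*(11) + (2)*(-2) + (3) = -34 -> in agreement
step 3: x = -3*(-34) + (2)*(11) + (3) = 127 -> matches
step 4: x = -3*(127) + (2)*(-34) + (3) = -446 -> exactly as logged
step 5: x = -3*(-446) + (2)*(127) + (3) = 1595 -> consistent with the trace
step 6: x = -3*(1595) + (2)*(-446) + (3) = -5674 -> in agreement
step 7: x = -3*(-5674) + (2)*(1595) + (3) = 20215 -> exactly as logged
step 8: x = -3*(20215) + (2)*(-5674) + (3) = -71990 -> confirmed correct
step 9: x = -3*(-71990) + (2)*(20215) + (3) = 256403 -> exactly as logged
step 10: x = -3*(256403) + (2)*(-71990) + (3) = -913186 -> this is not what the trace shows
First incorrect step: 10; the correct value is x = -913186.

step 10, x = -913186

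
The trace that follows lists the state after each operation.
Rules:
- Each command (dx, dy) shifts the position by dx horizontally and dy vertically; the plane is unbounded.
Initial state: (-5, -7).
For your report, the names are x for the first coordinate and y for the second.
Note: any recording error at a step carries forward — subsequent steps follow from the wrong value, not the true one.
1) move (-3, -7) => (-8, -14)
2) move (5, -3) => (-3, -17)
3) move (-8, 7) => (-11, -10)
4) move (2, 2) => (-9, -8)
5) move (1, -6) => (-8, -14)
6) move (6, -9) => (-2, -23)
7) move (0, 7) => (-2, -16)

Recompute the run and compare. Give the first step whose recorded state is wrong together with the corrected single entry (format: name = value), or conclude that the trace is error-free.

Recomputing the run from the initial state:
step 1: x = -8, y = -14
step 2: x = -3, y = -17
step 3: x = -11, y = -10
step 4: x = -9, y = -8
step 5: x = -8, y = -14
step 6: x = -2, y = -23
step 7: x = -2, y = -16
This matches the trace at every step.

no error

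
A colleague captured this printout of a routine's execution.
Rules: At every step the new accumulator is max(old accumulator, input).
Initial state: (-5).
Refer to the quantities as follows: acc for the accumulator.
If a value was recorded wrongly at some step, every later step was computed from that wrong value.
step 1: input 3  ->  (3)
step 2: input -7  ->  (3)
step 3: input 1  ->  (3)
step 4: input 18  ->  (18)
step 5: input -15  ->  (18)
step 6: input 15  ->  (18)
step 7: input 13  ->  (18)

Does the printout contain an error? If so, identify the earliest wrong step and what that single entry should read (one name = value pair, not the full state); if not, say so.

Recomputing the run from the initial state:
step 1: acc = 3
step 2: acc = 3
step 3: acc = 3
step 4: acc = 18
step 5: acc = 18
step 6: acc = 18
step 7: acc = 18
This matches the printout at every step.

no error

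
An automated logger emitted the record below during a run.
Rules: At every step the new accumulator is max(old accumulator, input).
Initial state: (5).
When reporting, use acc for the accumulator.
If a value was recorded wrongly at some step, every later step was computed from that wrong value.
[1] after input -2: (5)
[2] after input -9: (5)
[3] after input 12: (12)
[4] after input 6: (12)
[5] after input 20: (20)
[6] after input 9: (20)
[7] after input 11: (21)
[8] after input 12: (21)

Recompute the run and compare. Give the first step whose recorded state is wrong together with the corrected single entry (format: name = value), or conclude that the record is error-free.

step 7, acc = 20

1. acc = max(5, -2) = 5 (checks out)
2. acc = max(5, -9) = 5 (verified)
3. acc = max(5, 12) = 12 (exactly as logged)
4. acc = max(12, 6) = 12 (consistent with the record)
5. acc = max(12, 20) = 20 (matches)
6. acc = max(20, 9) = 20 (no discrepancy)
7. acc = max(20, 11) = 20 (this is not what the record shows)
First incorrect step: 7; the correct value is acc = 20.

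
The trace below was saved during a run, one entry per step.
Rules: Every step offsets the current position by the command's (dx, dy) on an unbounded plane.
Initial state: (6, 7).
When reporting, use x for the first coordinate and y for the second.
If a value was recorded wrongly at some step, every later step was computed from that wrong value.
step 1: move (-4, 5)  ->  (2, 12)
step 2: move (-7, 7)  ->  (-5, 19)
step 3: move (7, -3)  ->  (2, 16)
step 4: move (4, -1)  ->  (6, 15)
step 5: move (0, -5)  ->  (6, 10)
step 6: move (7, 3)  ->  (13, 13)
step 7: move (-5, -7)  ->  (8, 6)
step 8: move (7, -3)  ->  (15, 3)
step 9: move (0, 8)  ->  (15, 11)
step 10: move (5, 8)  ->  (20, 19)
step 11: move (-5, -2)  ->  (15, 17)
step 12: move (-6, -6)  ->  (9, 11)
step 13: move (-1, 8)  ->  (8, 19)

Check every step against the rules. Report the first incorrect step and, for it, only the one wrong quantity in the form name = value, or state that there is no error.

Recomputing the run from the initial state:
step 1: x = 2, y = 12
step 2: x = -5, y = 19
step 3: x = 2, y = 16
step 4: x = 6, y = 15
step 5: x = 6, y = 10
step 6: x = 13, y = 13
step 7: x = 8, y = 6
step 8: x = 15, y = 3
step 9: x = 15, y = 11
step 10: x = 20, y = 19
step 11: x = 15, y = 17
step 12: x = 9, y = 11
step 13: x = 8, y = 19
This matches the trace at every step.

no error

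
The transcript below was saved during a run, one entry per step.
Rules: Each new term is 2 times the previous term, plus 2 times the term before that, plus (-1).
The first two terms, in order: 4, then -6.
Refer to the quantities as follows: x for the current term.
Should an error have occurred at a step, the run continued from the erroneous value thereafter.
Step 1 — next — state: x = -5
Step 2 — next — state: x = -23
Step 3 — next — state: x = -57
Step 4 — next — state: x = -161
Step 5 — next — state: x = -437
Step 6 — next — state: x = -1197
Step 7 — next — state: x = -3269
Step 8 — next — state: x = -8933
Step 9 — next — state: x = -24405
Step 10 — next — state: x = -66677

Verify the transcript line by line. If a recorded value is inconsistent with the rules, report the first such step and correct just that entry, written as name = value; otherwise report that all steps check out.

Recomputing the run from the initial state:
step 1: x = -5
step 2: x = -23
step 3: x = -57
step 4: x = -161
step 5: x = -437
step 6: x = -1197
step 7: x = -3269
step 8: x = -8933
step 9: x = -24405
step 10: x = -66677
This matches the transcript at every step.

no error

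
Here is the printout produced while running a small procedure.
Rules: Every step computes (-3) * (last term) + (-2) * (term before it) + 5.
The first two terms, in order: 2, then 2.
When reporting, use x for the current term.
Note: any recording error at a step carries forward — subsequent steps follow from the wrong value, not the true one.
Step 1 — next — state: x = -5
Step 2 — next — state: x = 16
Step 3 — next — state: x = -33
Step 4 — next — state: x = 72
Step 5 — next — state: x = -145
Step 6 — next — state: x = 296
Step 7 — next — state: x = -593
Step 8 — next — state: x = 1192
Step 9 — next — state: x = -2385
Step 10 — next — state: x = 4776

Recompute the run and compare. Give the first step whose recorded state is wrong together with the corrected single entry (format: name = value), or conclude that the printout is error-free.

no error

Step 1: x = -3*(2) + (-2)*(2) + (5) = -5 — agrees with the printout.
Step 2: x = -3*(-5) + (-2)*(2) + (5) = 16 — exactly as logged.
Step 3: x = -3*(16) + (-2)*(-5) + (5) = -33 — verified.
Step 4: x = -3*(-33) + (-2)*(16) + (5) = 72 — verified.
Step 5: x = -3*(72) + (-2)*(-33) + (5) = -145 — same as recorded.
Step 6: x = -3*(-145) + (-2)*(72) + (5) = 296 — checks out.
Step 7: x = -3*(296) + (-2)*(-145) + (5) = -593 — confirmed correct.
Step 8: x = -3*(-593) + (-2)*(296) + (5) = 1192 — exactly as logged.
Step 9: x = -3*(1192) + (-2)*(-593) + (5) = -2385 — exactly as logged.
Step 10: x = -3*(-2385) + (-2)*(1192) + (5) = 4776 — same as recorded.
All steps check out; nothing to correct.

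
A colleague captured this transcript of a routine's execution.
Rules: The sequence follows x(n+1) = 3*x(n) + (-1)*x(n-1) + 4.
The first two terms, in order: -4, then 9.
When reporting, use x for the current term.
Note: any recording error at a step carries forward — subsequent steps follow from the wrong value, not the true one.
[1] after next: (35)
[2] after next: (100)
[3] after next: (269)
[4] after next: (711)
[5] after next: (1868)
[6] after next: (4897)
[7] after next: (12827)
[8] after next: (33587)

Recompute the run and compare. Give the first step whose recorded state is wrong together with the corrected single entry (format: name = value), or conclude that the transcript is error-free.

step 8, x = 33588

step 1: x = 3*(9) + (-1)*(-4) + (4) = 35 -> checks out
step 2: x = 3*(35) + (-1)*(9) + (4) = 100 -> verified
step 3: x = 3*(100) + (-1)*(35) + (4) = 269 -> no discrepancy
step 4: x = 3*(269) + (-1)*(100) + (4) = 711 -> agrees with the transcript
step 5: x = 3*(711) + (-1)*(269) + (4) = 1868 -> in agreement
step 6: x = 3*(1868) + (-1)*(711) + (4) = 4897 -> in agreement
step 7: x = 3*(4897) + (-1)*(1868) + (4) = 12827 -> verified
step 8: x = 3*(12827) + (-1)*(4897) + (4) = 33588 -> the entry is off here
That makes step 8 the first incorrect line — x = 33588 is what it should show.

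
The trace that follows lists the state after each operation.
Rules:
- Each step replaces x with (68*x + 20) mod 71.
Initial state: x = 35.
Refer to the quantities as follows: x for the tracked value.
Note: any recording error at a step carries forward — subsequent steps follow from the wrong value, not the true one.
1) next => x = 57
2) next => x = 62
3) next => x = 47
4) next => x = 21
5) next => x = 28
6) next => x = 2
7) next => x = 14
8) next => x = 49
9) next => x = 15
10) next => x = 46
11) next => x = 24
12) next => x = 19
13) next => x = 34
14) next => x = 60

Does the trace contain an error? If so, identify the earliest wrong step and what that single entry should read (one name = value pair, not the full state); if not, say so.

step 6, x = 7

Recomputing the run from the initial state:
step 1: x = 57
step 2: x = 62
step 3: x = 47
step 4: x = 21
step 5: x = 28
step 6: x = 7
step 7: x = 70
step 8: x = 23
step 9: x = 22
step 10: x = 25
step 11: x = 16
step 12: x = 43
step 13: x = 33
step 14: x = 63
The first disagreement with the trace is at step 6, where the value should be x = 7.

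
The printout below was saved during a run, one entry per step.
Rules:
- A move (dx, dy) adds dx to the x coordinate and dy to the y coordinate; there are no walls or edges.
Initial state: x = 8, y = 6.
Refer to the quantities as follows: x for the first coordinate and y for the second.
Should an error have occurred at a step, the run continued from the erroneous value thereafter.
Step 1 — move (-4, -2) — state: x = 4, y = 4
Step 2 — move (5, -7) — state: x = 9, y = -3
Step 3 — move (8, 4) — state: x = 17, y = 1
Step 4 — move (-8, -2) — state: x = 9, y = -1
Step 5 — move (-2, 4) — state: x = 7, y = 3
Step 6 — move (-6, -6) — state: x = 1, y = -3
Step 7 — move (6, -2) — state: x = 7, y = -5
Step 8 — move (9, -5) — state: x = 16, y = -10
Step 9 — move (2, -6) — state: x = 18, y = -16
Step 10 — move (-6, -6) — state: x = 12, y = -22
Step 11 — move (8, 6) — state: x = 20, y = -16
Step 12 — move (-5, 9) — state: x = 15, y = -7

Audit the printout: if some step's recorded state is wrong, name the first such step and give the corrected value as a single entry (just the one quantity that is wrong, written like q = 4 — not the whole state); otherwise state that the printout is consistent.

Step 1: x = 8 + (-4) = 4, y = 6 + (-2) = 4 — consistent with the printout.
Step 2: x = 4 + (5) = 9, y = 4 + (-7) = -3 — consistent with the printout.
Step 3: x = 9 + (8) = 17, y = -3 + (4) = 1 — matches.
Step 4: x = 17 + (-8) = 9, y = 1 + (-2) = -1 — same as recorded.
Step 5: x = 9 + (-2) = 7, y = -1 + (4) = 3 — in agreement.
Step 6: x = 7 + (-6) = 1, y = 3 + (-6) = -3 — verified.
Step 7: x = 1 + (6) = 7, y = -3 + (-2) = -5 — no discrepancy.
Step 8: x = 7 + (9) = 16, y = -5 + (-5) = -10 — exactly as logged.
Step 9: x = 16 + (2) = 18, y = -10 + (-6) = -16 — confirmed correct.
Step 10: x = 18 + (-6) = 12, y = -16 + (-6) = -22 — matches.
Step 11: x = 12 + (8) = 20, y = -22 + (6) = -16 — no discrepancy.
Step 12: x = 20 + (-5) = 15, y = -16 + (9) = -7 — checks out.
Each recorded entry agrees with the recomputation.

no error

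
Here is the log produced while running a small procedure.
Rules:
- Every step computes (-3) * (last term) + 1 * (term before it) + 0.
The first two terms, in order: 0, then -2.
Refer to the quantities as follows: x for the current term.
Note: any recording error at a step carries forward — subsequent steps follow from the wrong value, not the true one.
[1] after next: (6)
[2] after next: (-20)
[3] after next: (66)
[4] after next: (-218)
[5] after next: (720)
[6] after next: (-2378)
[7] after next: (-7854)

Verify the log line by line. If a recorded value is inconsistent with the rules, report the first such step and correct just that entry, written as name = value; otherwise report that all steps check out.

Recomputing the run from the initial state:
step 1: x = 6
step 2: x = -20
step 3: x = 66
step 4: x = -218
step 5: x = 720
step 6: x = -2378
step 7: x = 7854
The first disagreement with the log is at step 7, where the value should be x = 7854.

step 7, x = 7854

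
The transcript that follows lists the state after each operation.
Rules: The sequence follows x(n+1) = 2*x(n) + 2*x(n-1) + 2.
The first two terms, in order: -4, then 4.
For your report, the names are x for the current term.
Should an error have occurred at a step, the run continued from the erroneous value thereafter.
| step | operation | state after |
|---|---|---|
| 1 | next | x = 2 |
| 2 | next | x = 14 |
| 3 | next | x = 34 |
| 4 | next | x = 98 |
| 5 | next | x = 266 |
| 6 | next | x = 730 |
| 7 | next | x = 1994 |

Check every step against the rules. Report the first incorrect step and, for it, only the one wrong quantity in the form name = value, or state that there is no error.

no error

Recomputing the run from the initial state:
step 1: x = 2
step 2: x = 14
step 3: x = 34
step 4: x = 98
step 5: x = 266
step 6: x = 730
step 7: x = 1994
This matches the transcript at every step.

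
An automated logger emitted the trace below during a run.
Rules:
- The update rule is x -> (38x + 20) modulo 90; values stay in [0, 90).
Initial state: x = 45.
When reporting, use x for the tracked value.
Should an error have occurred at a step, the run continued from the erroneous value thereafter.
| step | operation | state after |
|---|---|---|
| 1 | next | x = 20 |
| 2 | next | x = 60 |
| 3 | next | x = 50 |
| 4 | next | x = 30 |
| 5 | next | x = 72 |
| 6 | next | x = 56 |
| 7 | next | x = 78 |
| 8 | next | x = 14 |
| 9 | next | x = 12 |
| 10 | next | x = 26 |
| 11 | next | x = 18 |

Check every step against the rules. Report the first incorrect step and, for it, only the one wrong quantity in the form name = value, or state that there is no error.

step 5, x = 80

Recomputing the run from the initial state:
step 1: x = 20
step 2: x = 60
step 3: x = 50
step 4: x = 30
step 5: x = 80
step 6: x = 0
step 7: x = 20
step 8: x = 60
step 9: x = 50
step 10: x = 30
step 11: x = 80
The first disagreement with the trace is at step 5, where the value should be x = 80.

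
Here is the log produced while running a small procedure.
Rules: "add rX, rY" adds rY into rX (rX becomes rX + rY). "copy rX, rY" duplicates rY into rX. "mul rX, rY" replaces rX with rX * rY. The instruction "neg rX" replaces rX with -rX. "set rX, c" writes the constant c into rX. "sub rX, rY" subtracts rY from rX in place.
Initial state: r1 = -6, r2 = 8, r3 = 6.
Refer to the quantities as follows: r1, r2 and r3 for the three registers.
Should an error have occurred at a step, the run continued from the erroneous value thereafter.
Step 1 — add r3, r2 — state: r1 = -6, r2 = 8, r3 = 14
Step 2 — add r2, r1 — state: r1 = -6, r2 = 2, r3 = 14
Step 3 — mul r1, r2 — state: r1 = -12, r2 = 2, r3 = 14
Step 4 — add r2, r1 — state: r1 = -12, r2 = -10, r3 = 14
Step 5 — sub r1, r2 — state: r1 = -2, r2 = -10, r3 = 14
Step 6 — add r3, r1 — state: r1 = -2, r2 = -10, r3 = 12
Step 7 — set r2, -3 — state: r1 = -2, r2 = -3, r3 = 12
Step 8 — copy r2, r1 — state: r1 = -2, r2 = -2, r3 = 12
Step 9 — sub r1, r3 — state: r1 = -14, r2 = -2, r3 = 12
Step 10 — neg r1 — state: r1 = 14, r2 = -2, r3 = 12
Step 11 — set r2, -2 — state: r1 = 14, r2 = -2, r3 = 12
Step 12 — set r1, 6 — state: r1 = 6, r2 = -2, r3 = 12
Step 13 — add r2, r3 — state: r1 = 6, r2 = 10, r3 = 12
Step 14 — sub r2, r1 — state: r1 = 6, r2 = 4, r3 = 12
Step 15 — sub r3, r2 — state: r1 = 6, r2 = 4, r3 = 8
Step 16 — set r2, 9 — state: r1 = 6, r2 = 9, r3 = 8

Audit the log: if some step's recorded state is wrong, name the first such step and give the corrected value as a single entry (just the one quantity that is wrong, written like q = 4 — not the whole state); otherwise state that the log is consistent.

1. r3 = 6 + 8 = 14 (checks out)
2. r2 = 8 + -6 = 2 (checks out)
3. r1 = -6 * 2 = -12 (matches)
4. r2 = 2 + -12 = -10 (exactly as logged)
5. r1 = -12 - -10 = -2 (exactly as logged)
6. r3 = 14 + -2 = 12 (verified)
7. r2 = -3 (agrees with the log)
8. r2 = -2 (exactly as logged)
9. r1 = -2 - 12 = -14 (same as recorded)
10. r1 = -(-14) = 14 (verified)
11. r2 = -2 (matches)
12. r1 = 6 (no discrepancy)
13. r2 = -2 + 12 = 10 (consistent with the log)
14. r2 = 10 - 6 = 4 (verified)
15. r3 = 12 - 4 = 8 (verified)
16. r2 = 9 (checks out)
The recomputation confirms every line.

no error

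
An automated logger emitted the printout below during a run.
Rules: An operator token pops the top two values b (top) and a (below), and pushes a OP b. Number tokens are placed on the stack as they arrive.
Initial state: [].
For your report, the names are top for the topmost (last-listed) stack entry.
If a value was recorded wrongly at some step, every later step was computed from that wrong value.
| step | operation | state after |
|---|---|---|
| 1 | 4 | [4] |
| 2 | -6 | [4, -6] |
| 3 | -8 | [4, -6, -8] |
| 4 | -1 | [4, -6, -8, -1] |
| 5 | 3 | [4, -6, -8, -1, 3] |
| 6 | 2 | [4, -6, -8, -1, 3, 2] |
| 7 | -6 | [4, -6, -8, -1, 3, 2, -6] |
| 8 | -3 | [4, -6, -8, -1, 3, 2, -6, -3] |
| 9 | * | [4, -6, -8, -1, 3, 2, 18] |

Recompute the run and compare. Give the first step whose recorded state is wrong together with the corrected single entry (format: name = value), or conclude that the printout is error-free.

no error

Recomputing the run from the initial state:
step 1: [4]
step 2: [4, -6]
step 3: [4, -6, -8]
step 4: [4, -6, -8, -1]
step 5: [4, -6, -8, -1, 3]
step 6: [4, -6, -8, -1, 3, 2]
step 7: [4, -6, -8, -1, 3, 2, -6]
step 8: [4, -6, -8, -1, 3, 2, -6, -3]
step 9: [4, -6, -8, -1, 3, 2, 18]
This matches the printout at every step.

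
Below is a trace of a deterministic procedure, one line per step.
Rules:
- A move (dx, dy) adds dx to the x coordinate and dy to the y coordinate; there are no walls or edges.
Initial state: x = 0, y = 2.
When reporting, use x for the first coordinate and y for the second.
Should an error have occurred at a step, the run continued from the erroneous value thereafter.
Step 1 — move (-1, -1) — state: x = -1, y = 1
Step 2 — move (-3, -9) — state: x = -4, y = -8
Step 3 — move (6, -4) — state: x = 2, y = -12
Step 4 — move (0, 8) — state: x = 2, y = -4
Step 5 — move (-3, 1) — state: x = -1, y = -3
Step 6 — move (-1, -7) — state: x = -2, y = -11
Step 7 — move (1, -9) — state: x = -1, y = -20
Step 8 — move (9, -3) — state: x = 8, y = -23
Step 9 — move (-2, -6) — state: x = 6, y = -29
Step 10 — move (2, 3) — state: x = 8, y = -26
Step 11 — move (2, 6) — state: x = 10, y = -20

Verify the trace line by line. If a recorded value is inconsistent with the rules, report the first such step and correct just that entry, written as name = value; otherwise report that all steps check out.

Step 1: x = 0 + (-1) = -1, y = 2 + (-1) = 1 — matches.
Step 2: x = -1 + (-3) = -4, y = 1 + (-9) = -8 — verified.
Step 3: x = -4 + (6) = 2, y = -8 + (-4) = -12 — no discrepancy.
Step 4: x = 2 + (0) = 2, y = -12 + (8) = -4 — same as recorded.
Step 5: x = 2 + (-3) = -1, y = -4 + (1) = -3 — confirmed correct.
Step 6: x = -1 + (-1) = -2, y = -3 + (-7) = -10 — the trace has a different value.
First deviation found at step 6; the corrected entry is y = -10.

step 6, y = -10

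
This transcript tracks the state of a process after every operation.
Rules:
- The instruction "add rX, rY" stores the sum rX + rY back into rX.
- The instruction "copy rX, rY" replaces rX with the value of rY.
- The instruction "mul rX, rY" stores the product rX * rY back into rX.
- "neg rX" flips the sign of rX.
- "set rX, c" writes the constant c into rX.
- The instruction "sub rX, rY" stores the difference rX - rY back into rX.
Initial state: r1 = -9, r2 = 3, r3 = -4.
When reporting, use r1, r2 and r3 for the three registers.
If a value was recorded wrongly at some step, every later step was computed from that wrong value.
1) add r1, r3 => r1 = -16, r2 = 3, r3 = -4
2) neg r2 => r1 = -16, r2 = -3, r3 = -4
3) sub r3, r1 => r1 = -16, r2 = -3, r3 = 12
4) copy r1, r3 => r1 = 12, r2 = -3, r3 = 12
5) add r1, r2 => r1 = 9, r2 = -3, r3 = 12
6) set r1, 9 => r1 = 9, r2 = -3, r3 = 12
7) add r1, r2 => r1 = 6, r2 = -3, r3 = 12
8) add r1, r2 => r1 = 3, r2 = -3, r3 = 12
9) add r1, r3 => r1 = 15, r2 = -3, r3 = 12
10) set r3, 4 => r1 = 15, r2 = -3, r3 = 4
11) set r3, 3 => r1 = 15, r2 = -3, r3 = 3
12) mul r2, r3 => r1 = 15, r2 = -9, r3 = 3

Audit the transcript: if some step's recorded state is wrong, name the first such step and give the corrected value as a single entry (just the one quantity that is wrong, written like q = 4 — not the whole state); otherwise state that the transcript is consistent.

Recomputing the run from the initial state:
step 1: r1 = -13, r2 = 3, r3 = -4
step 2: r1 = -13, r2 = -3, r3 = -4
step 3: r1 = -13, r2 = -3, r3 = 9
step 4: r1 = 9, r2 = -3, r3 = 9
step 5: r1 = 6, r2 = -3, r3 = 9
step 6: r1 = 9, r2 = -3, r3 = 9
step 7: r1 = 6, r2 = -3, r3 = 9
step 8: r1 = 3, r2 = -3, r3 = 9
step 9: r1 = 12, r2 = -3, r3 = 9
step 10: r1 = 12, r2 = -3, r3 = 4
step 11: r1 = 12, r2 = -3, r3 = 3
step 12: r1 = 12, r2 = -9, r3 = 3
The first disagreement with the transcript is at step 1, where the value should be r1 = -13.

step 1, r1 = -13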